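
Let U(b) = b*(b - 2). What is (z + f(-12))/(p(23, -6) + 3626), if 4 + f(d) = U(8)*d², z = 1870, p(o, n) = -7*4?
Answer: 627/257 ≈ 2.4397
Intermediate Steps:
p(o, n) = -28
U(b) = b*(-2 + b)
f(d) = -4 + 48*d² (f(d) = -4 + (8*(-2 + 8))*d² = -4 + (8*6)*d² = -4 + 48*d²)
(z + f(-12))/(p(23, -6) + 3626) = (1870 + (-4 + 48*(-12)²))/(-28 + 3626) = (1870 + (-4 + 48*144))/3598 = (1870 + (-4 + 6912))*(1/3598) = (1870 + 6908)*(1/3598) = 8778*(1/3598) = 627/257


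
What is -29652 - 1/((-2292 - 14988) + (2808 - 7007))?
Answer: -636895307/21479 ≈ -29652.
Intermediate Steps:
-29652 - 1/((-2292 - 14988) + (2808 - 7007)) = -29652 - 1/(-17280 - 4199) = -29652 - 1/(-21479) = -29652 - 1*(-1/21479) = -29652 + 1/21479 = -636895307/21479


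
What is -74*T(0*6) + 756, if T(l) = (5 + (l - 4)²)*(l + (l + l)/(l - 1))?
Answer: 756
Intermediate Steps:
T(l) = (5 + (-4 + l)²)*(l + 2*l/(-1 + l)) (T(l) = (5 + (-4 + l)²)*(l + (2*l)/(-1 + l)) = (5 + (-4 + l)²)*(l + 2*l/(-1 + l)))
-74*T(0*6) + 756 = -74*0*6*(21 + (0*6)³ - 7*(0*6)² + 13*(0*6))/(-1 + 0*6) + 756 = -0*(21 + 0³ - 7*0² + 13*0)/(-1 + 0) + 756 = -0*(21 + 0 - 7*0 + 0)/(-1) + 756 = -0*(-1)*(21 + 0 + 0 + 0) + 756 = -0*(-1)*21 + 756 = -74*0 + 756 = 0 + 756 = 756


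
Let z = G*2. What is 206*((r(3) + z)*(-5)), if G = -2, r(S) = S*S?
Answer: -5150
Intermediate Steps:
r(S) = S**2
z = -4 (z = -2*2 = -4)
206*((r(3) + z)*(-5)) = 206*((3**2 - 4)*(-5)) = 206*((9 - 4)*(-5)) = 206*(5*(-5)) = 206*(-25) = -5150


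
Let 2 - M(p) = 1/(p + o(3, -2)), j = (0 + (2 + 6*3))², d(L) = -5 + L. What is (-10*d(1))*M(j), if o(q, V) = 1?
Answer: 32040/401 ≈ 79.900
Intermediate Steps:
j = 400 (j = (0 + (2 + 18))² = (0 + 20)² = 20² = 400)
M(p) = 2 - 1/(1 + p) (M(p) = 2 - 1/(p + 1) = 2 - 1/(1 + p))
(-10*d(1))*M(j) = (-10*(-5 + 1))*((1 + 2*400)/(1 + 400)) = (-10*(-4))*((1 + 800)/401) = 40*((1/401)*801) = 40*(801/401) = 32040/401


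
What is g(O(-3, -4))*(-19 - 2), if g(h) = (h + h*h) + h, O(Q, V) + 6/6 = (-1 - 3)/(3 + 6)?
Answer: 455/27 ≈ 16.852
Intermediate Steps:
O(Q, V) = -13/9 (O(Q, V) = -1 + (-1 - 3)/(3 + 6) = -1 - 4/9 = -13/9)
g(h) = h² + 2*h (g(h) = (h + h²) + h = h² + 2*h)
g(O(-3, -4))*(-19 - 2) = (-13*(2 - 13/9)/9)*(-19 - 2) = -13/9*5/9*(-21) = -65/81*(-21) = 455/27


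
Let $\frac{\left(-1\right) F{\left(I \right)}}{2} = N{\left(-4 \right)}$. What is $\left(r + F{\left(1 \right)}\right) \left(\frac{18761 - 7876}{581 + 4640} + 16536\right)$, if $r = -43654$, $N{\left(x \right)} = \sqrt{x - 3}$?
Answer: $- \frac{163883457218}{227} - \frac{172690682 i \sqrt{7}}{5221} \approx -7.2195 \cdot 10^{8} - 87511.0 i$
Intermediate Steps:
$N{\left(x \right)} = \sqrt{-3 + x}$
$F{\left(I \right)} = - 2 i \sqrt{7}$ ($F{\left(I \right)} = - 2 \sqrt{-3 - 4} = - 2 \sqrt{-7} = - 2 i \sqrt{7}$)
$\left(r + F{\left(1 \right)}\right) \left(\frac{18761 - 7876}{581 + 4640} + 16536\right) = \left(-43654 - 2 i \sqrt{7}\right) \left(\frac{18761 - 7876}{581 + 4640} + 16536\right) = \left(-43654 - 2 i \sqrt{7}\right) \left(\frac{10885}{5221} + 16536\right) = \left(-43654 - 2 i \sqrt{7}\right) \frac{86345341}{5221} = - \frac{163883457218}{227} - \frac{172690682 i \sqrt{7}}{5221}$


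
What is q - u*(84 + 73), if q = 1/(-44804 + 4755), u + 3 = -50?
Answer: 333247728/40049 ≈ 8321.0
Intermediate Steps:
u = -53 (u = -3 - 50 = -53)
q = -1/40049 (q = 1/(-40049) = -1/40049 ≈ -2.4969e-5)
q - u*(84 + 73) = -1/40049 - (-53)*(84 + 73) = -1/40049 - (-53)*157 = -1/40049 - 1*(-8321) = -1/40049 + 8321 = 333247728/40049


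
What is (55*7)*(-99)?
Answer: -38115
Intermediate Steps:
(55*7)*(-99) = 385*(-99) = -38115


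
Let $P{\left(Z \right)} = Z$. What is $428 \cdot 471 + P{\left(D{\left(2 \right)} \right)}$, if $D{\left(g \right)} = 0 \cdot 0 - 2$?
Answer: $201586$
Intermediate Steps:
$D{\left(g \right)} = -2$ ($D{\left(g \right)} = 0 - 2 = -2$)
$428 \cdot 471 + P{\left(D{\left(2 \right)} \right)} = 428 \cdot 471 - 2 = 201588 - 2 = 201586$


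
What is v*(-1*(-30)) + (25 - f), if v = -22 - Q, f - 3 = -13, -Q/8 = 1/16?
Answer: -610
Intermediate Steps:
Q = -½ (Q = -8/16 = -8*1/16 = -½ ≈ -0.50000)
f = -10 (f = 3 - 13 = -10)
v = -43/2 (v = -22 - 1*(-½) = -22 + ½ = -43/2 ≈ -21.500)
v*(-1*(-30)) + (25 - f) = -(-43)*(-30)/2 + (25 - 1*(-10)) = -43/2*30 + (25 + 10) = -645 + 35 = -610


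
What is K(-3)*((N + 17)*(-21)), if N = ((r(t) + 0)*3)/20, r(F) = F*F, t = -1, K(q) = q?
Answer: 21609/20 ≈ 1080.4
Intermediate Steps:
r(F) = F**2
N = 3/20 (N = (((-1)**2 + 0)*3)/20 = ((1 + 0)*3)*(1/20) = (1*3)*(1/20) = 3*(1/20) = 3/20 ≈ 0.15000)
K(-3)*((N + 17)*(-21)) = -3*(3/20 + 17)*(-21) = -1029*(-21)/20 = -3*(-7203/20) = 21609/20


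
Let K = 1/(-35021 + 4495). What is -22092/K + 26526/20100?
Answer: 2259174317621/3350 ≈ 6.7438e+8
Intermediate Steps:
K = -1/30526 (K = 1/(-30526) = -1/30526 ≈ -3.2759e-5)
-22092/K + 26526/20100 = -22092/(-1/30526) + 26526/20100 = -22092*(-30526) + 26526*(1/20100) = 674380392 + 4421/3350 = 2259174317621/3350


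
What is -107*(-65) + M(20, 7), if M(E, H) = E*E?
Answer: 7355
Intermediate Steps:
M(E, H) = E**2
-107*(-65) + M(20, 7) = -107*(-65) + 20**2 = 6955 + 400 = 7355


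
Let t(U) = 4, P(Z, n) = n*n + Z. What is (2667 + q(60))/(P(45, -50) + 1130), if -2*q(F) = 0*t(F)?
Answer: 127/175 ≈ 0.72571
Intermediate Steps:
P(Z, n) = Z + n**2 (P(Z, n) = n**2 + Z = Z + n**2)
q(F) = 0 (q(F) = -0*4 = -1/2*0 = 0)
(2667 + q(60))/(P(45, -50) + 1130) = (2667 + 0)/((45 + (-50)**2) + 1130) = 2667/((45 + 2500) + 1130) = 2667/(2545 + 1130) = 2667/3675 = 2667*(1/3675) = 127/175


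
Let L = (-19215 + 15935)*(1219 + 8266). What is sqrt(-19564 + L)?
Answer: 2*I*sqrt(7782591) ≈ 5579.5*I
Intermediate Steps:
L = -31110800 (L = -3280*9485 = -31110800)
sqrt(-19564 + L) = sqrt(-19564 - 31110800) = sqrt(-31130364) = 2*I*sqrt(7782591)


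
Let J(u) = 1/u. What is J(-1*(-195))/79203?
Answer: 1/15444585 ≈ 6.4748e-8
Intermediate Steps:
J(u) = 1/u
J(-1*(-195))/79203 = 1/(-1*(-195)*79203) = (1/79203)/195 = (1/195)*(1/79203) = 1/15444585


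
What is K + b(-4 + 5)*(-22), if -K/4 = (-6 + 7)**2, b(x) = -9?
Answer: 194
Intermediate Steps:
K = -4 (K = -4*(-6 + 7)**2 = -4*1**2 = -4*1 = -4)
K + b(-4 + 5)*(-22) = -4 - 9*(-22) = -4 + 198 = 194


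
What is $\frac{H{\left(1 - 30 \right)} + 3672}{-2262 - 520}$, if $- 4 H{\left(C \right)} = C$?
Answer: $- \frac{14717}{11128} \approx -1.3225$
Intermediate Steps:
$H{\left(C \right)} = - \frac{C}{4}$
$\frac{H{\left(1 - 30 \right)} + 3672}{-2262 - 520} = \frac{- \frac{1 - 30}{4} + 3672}{-2262 - 520} = \frac{- \frac{1 - 30}{4} + 3672}{-2782} = \left(\left(- \frac{1}{4}\right) \left(-29\right) + 3672\right) \left(- \frac{1}{2782}\right) = \left(\frac{29}{4} + 3672\right) \left(- \frac{1}{2782}\right) = \frac{14717}{4} \left(- \frac{1}{2782}\right) = - \frac{14717}{11128}$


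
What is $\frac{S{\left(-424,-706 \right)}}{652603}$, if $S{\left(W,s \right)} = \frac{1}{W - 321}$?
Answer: $- \frac{1}{486189235} \approx -2.0568 \cdot 10^{-9}$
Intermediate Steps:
$S{\left(W,s \right)} = \frac{1}{-321 + W}$ ($S{\left(W,s \right)} = \frac{1}{W - 321} = \frac{1}{-321 + W}$)
$\frac{S{\left(-424,-706 \right)}}{652603} = \frac{1}{\left(-321 - 424\right) 652603} = \frac{1}{-745} \cdot \frac{1}{652603} = \left(- \frac{1}{745}\right) \frac{1}{652603} = - \frac{1}{486189235}$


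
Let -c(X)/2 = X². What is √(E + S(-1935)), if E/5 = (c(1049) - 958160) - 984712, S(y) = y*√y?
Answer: √(-20718370 - 5805*I*√215) ≈ 9.35 - 4551.8*I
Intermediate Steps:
c(X) = -2*X²
S(y) = y^(3/2)
E = -20718370 (E = 5*((-2*1049² - 958160) - 984712) = 5*((-2*1100401 - 958160) - 984712) = 5*((-2200802 - 958160) - 984712) = 5*(-3158962 - 984712) = 5*(-4143674) = -20718370)
√(E + S(-1935)) = √(-20718370 + (-1935)^(3/2)) = √(-20718370 - 5805*I*√215)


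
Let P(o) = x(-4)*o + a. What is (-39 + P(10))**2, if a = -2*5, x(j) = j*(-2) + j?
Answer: 81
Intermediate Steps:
x(j) = -j (x(j) = -2*j + j = -j)
a = -10
P(o) = -10 + 4*o (P(o) = (-1*(-4))*o - 10 = 4*o - 10 = -10 + 4*o)
(-39 + P(10))**2 = (-39 + (-10 + 4*10))**2 = (-39 + (-10 + 40))**2 = (-39 + 30)**2 = (-9)**2 = 81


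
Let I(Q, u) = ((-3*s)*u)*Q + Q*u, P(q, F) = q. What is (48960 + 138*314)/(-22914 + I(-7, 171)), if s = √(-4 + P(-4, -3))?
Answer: -1445908/444771 - 430696*I*√2/444771 ≈ -3.2509 - 1.3695*I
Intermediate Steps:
s = 2*I*√2 (s = √(-4 - 4) = √(-8) = 2*I*√2 ≈ 2.8284*I)
I(Q, u) = Q*u - 6*I*Q*u*√2 (I(Q, u) = ((-6*I*√2)*u)*Q + Q*u = (-6*I*u*√2)*Q + Q*u = -6*I*Q*u*√2 + Q*u = Q*u - 6*I*Q*u*√2)
(48960 + 138*314)/(-22914 + I(-7, 171)) = (48960 + 138*314)/(-22914 - 7*171*(1 - 6*I*√2)) = (48960 + 43332)/(-22914 + (-1197 + 7182*I*√2)) = 92292/(-24111 + 7182*I*√2)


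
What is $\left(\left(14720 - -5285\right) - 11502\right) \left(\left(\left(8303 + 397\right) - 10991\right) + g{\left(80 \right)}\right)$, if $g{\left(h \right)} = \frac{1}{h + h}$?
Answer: $- \frac{3116851177}{160} \approx -1.948 \cdot 10^{7}$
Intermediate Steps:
$g{\left(h \right)} = \frac{1}{2 h}$
$\left(\left(14720 - -5285\right) - 11502\right) \left(\left(\left(8303 + 397\right) - 10991\right) + g{\left(80 \right)}\right) = \left(\left(14720 - -5285\right) - 11502\right) \left(\left(\left(8303 + 397\right) - 10991\right) + \frac{1}{2 \cdot 80}\right) = \left(\left(14720 + 5285\right) - 11502\right) \left(\left(8700 - 10991\right) + \frac{1}{2} \cdot \frac{1}{80}\right) = \left(20005 - 11502\right) \left(-2291 + \frac{1}{160}\right) = 8503 \left(- \frac{366559}{160}\right) = - \frac{3116851177}{160}$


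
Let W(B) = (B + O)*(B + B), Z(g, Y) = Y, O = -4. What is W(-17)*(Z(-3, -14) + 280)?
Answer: 189924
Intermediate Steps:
W(B) = 2*B*(-4 + B) (W(B) = (B - 4)*(B + B) = (-4 + B)*(2*B) = 2*B*(-4 + B))
W(-17)*(Z(-3, -14) + 280) = (2*(-17)*(-4 - 17))*(-14 + 280) = (2*(-17)*(-21))*266 = 714*266 = 189924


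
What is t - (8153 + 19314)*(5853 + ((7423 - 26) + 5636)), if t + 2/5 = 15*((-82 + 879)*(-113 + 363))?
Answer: -2578765062/5 ≈ -5.1575e+8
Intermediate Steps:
t = 14943748/5 (t = -⅖ + 15*((-82 + 879)*(-113 + 363)) = -⅖ + 15*(797*250) = -⅖ + 15*199250 = -⅖ + 2988750 = 14943748/5 ≈ 2.9887e+6)
t - (8153 + 19314)*(5853 + ((7423 - 26) + 5636)) = 14943748/5 - (8153 + 19314)*(5853 + ((7423 - 26) + 5636)) = 14943748/5 - 27467*(5853 + (7397 + 5636)) = 14943748/5 - 27467*(5853 + 13033) = 14943748/5 - 27467*18886 = 14943748/5 - 1*518741762 = 14943748/5 - 518741762 = -2578765062/5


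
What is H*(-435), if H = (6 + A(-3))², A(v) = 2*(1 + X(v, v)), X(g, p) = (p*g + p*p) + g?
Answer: -628140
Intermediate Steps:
X(g, p) = g + p² + g*p (X(g, p) = (g*p + p²) + g = (p² + g*p) + g = g + p² + g*p)
A(v) = 2 + 2*v + 4*v² (A(v) = 2*(1 + (v + v² + v*v)) = 2*(1 + (v + v² + v²)) = 2*(1 + (v + 2*v²)) = 2*(1 + v + 2*v²) = 2 + 2*v + 4*v²)
H = 1444 (H = (6 + (2 + 2*(-3) + 4*(-3)²))² = (6 + (2 - 6 + 4*9))² = (6 + (2 - 6 + 36))² = (6 + 32)² = 38² = 1444)
H*(-435) = 1444*(-435) = -628140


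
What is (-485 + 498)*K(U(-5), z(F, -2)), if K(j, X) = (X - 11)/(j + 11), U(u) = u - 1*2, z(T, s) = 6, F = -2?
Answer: -65/4 ≈ -16.250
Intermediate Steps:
U(u) = -2 + u (U(u) = u - 2 = -2 + u)
K(j, X) = (-11 + X)/(11 + j)
(-485 + 498)*K(U(-5), z(F, -2)) = (-485 + 498)*((-11 + 6)/(11 + (-2 - 5))) = 13*(-5/(11 - 7)) = 13*(-5/4) = -65/4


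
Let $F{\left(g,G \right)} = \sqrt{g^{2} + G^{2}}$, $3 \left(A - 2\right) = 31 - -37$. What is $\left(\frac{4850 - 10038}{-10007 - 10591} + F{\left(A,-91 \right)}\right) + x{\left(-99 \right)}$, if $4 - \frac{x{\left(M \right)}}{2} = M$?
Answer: $\frac{2124188}{10299} + \frac{\sqrt{80005}}{3} \approx 300.54$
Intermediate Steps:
$A = \frac{74}{3}$ ($A = 2 + \frac{31 - -37}{3} = 2 + \frac{31 + 37}{3} = 2 + \frac{1}{3} \cdot 68 = 2 + \frac{68}{3} = \frac{74}{3} \approx 24.667$)
$x{\left(M \right)} = 8 - 2 M$
$F{\left(g,G \right)} = \sqrt{G^{2} + g^{2}}$
$\left(\frac{4850 - 10038}{-10007 - 10591} + F{\left(A,-91 \right)}\right) + x{\left(-99 \right)} = \left(\frac{4850 - 10038}{-10007 - 10591} + \sqrt{\left(-91\right)^{2} + \left(\frac{74}{3}\right)^{2}}\right) + \left(8 - -198\right) = \left(- \frac{5188}{-20598} + \sqrt{8281 + \frac{5476}{9}}\right) + \left(8 + 198\right) = \left(\left(-5188\right) \left(- \frac{1}{20598}\right) + \sqrt{\frac{80005}{9}}\right) + 206 = \left(\frac{2594}{10299} + \frac{\sqrt{80005}}{3}\right) + 206 = \frac{2124188}{10299} + \frac{\sqrt{80005}}{3}$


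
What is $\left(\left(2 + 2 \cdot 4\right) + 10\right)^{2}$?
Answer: $400$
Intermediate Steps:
$\left(\left(2 + 2 \cdot 4\right) + 10\right)^{2} = \left(\left(2 + 8\right) + 10\right)^{2} = \left(10 + 10\right)^{2} = 20^{2} = 400$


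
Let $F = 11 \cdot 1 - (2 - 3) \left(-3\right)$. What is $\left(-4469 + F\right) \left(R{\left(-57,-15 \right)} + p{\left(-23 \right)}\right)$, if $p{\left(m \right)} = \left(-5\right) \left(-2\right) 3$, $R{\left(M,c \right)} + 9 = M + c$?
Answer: $229602$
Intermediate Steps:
$R{\left(M,c \right)} = -9 + M + c$ ($R{\left(M,c \right)} = -9 + \left(M + c\right) = -9 + M + c$)
$p{\left(m \right)} = 30$ ($p{\left(m \right)} = 10 \cdot 3 = 30$)
$F = -33$ ($F = 11 \left(-1\right) \left(-1\right) \left(-3\right) = 11 \cdot 1 \left(-3\right) = 11 \left(-3\right) = -33$)
$\left(-4469 + F\right) \left(R{\left(-57,-15 \right)} + p{\left(-23 \right)}\right) = \left(-4469 - 33\right) \left(\left(-9 - 57 - 15\right) + 30\right) = - 4502 \left(-81 + 30\right) = \left(-4502\right) \left(-51\right) = 229602$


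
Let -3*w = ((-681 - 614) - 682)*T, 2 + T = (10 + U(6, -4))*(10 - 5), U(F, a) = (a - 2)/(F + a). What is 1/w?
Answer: 1/21747 ≈ 4.5983e-5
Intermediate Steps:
U(F, a) = (-2 + a)/(F + a)
T = 33 (T = -2 + (10 + (-2 - 4)/(6 - 4))*(10 - 5) = -2 + (10 - 6/2)*5 = -2 + (10 + (½)*(-6))*5 = -2 + (10 - 3)*5 = -2 + 7*5 = -2 + 35 = 33)
w = 21747 (w = -((-681 - 614) - 682)*33/3 = -(-1295 - 682)*33/3 = -(-659)*33 = -⅓*(-65241) = 21747)
1/w = 1/21747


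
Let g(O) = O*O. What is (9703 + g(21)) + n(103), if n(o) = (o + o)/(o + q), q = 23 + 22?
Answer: 750759/74 ≈ 10145.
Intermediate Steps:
g(O) = O**2
q = 45
n(o) = 2*o/(45 + o) (n(o) = (o + o)/(o + 45) = (2*o)/(45 + o) = 2*o/(45 + o))
(9703 + g(21)) + n(103) = (9703 + 21**2) + 2*103/(45 + 103) = (9703 + 441) + 2*103/148 = 10144 + 2*103*(1/148) = 10144 + 103/74 = 750759/74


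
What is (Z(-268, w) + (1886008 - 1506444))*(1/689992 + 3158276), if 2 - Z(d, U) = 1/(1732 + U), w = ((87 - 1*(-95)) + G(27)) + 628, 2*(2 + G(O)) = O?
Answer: 528028433273315202885/440473643 ≈ 1.1988e+12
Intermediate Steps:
G(O) = -2 + O/2
w = 1643/2 (w = ((87 - 1*(-95)) + (-2 + (1/2)*27)) + 628 = ((87 + 95) + (-2 + 27/2)) + 628 = (182 + 23/2) + 628 = 387/2 + 628 = 1643/2 ≈ 821.50)
Z(d, U) = 2 - 1/(1732 + U)
(Z(-268, w) + (1886008 - 1506444))*(1/689992 + 3158276) = ((3463 + 2*(1643/2))/(1732 + 1643/2) + (1886008 - 1506444))*(1/689992 + 3158276) = ((3463 + 1643)/(5107/2) + 379564)*(1/689992 + 3158276) = ((2/5107)*5106 + 379564)*(2179185173793/689992) = (10212/5107 + 379564)*(2179185173793/689992) = (1938443560/5107)*(2179185173793/689992) = 528028433273315202885/440473643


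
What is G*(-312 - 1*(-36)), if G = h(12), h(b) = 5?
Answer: -1380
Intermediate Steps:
G = 5
G*(-312 - 1*(-36)) = 5*(-312 - 1*(-36)) = 5*(-312 + 36) = 5*(-276) = -1380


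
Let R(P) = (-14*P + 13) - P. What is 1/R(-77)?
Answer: 1/1168 ≈ 0.00085616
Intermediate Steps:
R(P) = 13 - 15*P (R(P) = (13 - 14*P) - P = 13 - 15*P)
1/R(-77) = 1/(13 - 15*(-77)) = 1/(13 + 1155) = 1/1168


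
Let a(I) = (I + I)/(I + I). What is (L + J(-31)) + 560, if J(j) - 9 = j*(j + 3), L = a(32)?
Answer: 1438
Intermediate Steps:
a(I) = 1 (a(I) = (2*I)/((2*I)) = (2*I)*(1/(2*I)) = 1)
L = 1
J(j) = 9 + j*(3 + j) (J(j) = 9 + j*(j + 3) = 9 + j*(3 + j))
(L + J(-31)) + 560 = (1 + (9 + (-31)² + 3*(-31))) + 560 = (1 + (9 + 961 - 93)) + 560 = (1 + 877) + 560 = 878 + 560 = 1438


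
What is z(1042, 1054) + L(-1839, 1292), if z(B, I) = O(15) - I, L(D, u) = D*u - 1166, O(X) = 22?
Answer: -2378186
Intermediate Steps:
L(D, u) = -1166 + D*u
z(B, I) = 22 - I
z(1042, 1054) + L(-1839, 1292) = (22 - 1*1054) + (-1166 - 1839*1292) = (22 - 1054) + (-1166 - 2375988) = -1032 - 2377154 = -2378186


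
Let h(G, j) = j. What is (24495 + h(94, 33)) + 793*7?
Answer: 30079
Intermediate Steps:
(24495 + h(94, 33)) + 793*7 = (24495 + 33) + 793*7 = 24528 + 5551 = 30079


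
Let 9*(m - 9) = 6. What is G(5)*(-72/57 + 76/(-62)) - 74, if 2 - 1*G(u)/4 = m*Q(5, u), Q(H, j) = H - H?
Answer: -55314/589 ≈ -93.912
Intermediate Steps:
Q(H, j) = 0
m = 29/3 (m = 9 + (⅑)*6 = 9 + ⅔ = 29/3 ≈ 9.6667)
G(u) = 8 (G(u) = 8 - 116*0/3 = 8 - 4*0 = 8 + 0 = 8)
G(5)*(-72/57 + 76/(-62)) - 74 = 8*(-72/57 + 76/(-62)) - 74 = 8*(-72*1/57 + 76*(-1/62)) - 74 = 8*(-24/19 - 38/31) - 74 = 8*(-1466/589) - 74 = -11728/589 - 74 = -55314/589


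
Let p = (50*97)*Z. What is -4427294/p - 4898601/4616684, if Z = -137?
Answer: 8592270969323/1533777841900 ≈ 5.6020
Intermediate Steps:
p = -664450 (p = (50*97)*(-137) = 4850*(-137) = -664450)
-4427294/p - 4898601/4616684 = -4427294/(-664450) - 4898601/4616684 = -4427294*(-1/664450) - 4898601*1/4616684 = 2213647/332225 - 4898601/4616684 = 8592270969323/1533777841900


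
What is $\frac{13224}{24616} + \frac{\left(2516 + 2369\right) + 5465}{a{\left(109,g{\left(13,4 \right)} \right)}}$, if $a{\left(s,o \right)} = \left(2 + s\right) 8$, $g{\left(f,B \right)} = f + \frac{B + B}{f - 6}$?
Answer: $\frac{5552469}{455396} \approx 12.193$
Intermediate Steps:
$g{\left(f,B \right)} = f + \frac{2 B}{-6 + f}$
$a{\left(s,o \right)} = 16 + 8 s$
$\frac{13224}{24616} + \frac{\left(2516 + 2369\right) + 5465}{a{\left(109,g{\left(13,4 \right)} \right)}} = \frac{13224}{24616} + \frac{\left(2516 + 2369\right) + 5465}{16 + 8 \cdot 109} = 13224 \cdot \frac{1}{24616} + \frac{4885 + 5465}{16 + 872} = \frac{1653}{3077} + \frac{10350}{888} = \frac{1653}{3077} + 10350 \cdot \frac{1}{888} = \frac{1653}{3077} + \frac{1725}{148} = \frac{5552469}{455396}$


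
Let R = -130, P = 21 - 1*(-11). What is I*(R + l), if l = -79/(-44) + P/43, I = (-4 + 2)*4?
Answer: 482310/473 ≈ 1019.7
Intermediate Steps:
P = 32 (P = 21 + 11 = 32)
I = -8 (I = -2*4 = -8)
l = 4805/1892 (l = -79/(-44) + 32/43 = -79*(-1/44) + 32*(1/43) = 79/44 + 32/43 = 4805/1892 ≈ 2.5396)
I*(R + l) = -8*(-130 + 4805/1892) = -8*(-241155/1892) = 482310/473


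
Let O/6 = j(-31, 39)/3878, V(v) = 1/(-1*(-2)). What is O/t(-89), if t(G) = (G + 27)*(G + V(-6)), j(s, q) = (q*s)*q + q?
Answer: -47112/3546431 ≈ -0.013284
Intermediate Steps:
j(s, q) = q + s*q**2 (j(s, q) = s*q**2 + q = q + s*q**2)
V(v) = 1/2
O = -141336/1939 (O = 6*((39*(1 + 39*(-31)))/3878) = 6*((39*(1 - 1209))*(1/3878)) = 6*((39*(-1208))*(1/3878)) = 6*(-47112*1/3878) = 6*(-23556/1939) = -141336/1939 ≈ -72.891)
t(G) = (1/2 + G)*(27 + G) (t(G) = (G + 27)*(G + 1/2) = (27 + G)*(1/2 + G) = (1/2 + G)*(27 + G))
O/t(-89) = -141336/(1939*(27/2 + (-89)**2 + (55/2)*(-89))) = -141336/(1939*(27/2 + 7921 - 4895/2)) = -141336/1939/5487 = -141336/1939*1/5487 = -47112/3546431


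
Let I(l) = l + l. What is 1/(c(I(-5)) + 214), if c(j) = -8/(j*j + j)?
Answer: 45/9626 ≈ 0.0046748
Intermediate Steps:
I(l) = 2*l
c(j) = -8/(j + j**2) (c(j) = -8/(j**2 + j) = -8/(j + j**2))
1/(c(I(-5)) + 214) = 1/(-8/((2*(-5))*(1 + 2*(-5))) + 214) = 1/(-8/(-10*(1 - 10)) + 214) = 1/(-8*(-1/10)/(-9) + 214) = 1/(-8*(-1/10)*(-1/9) + 214) = 1/(-4/45 + 214) = 1/(9626/45) = 45/9626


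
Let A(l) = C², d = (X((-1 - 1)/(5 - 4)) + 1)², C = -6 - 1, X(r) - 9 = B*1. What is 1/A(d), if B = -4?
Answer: 1/49 ≈ 0.020408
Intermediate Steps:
X(r) = 5 (X(r) = 9 - 4*1 = 9 - 4 = 5)
C = -7
d = 36 (d = (5 + 1)² = 6² = 36)
A(l) = 49 (A(l) = (-7)² = 49)
1/A(d) = 1/49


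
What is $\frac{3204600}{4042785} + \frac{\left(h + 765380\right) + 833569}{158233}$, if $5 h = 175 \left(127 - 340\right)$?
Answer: $\frac{462742769506}{42646799927} \approx 10.851$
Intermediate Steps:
$h = -7455$ ($h = \frac{175 \left(127 - 340\right)}{5} = \frac{175 \left(-213\right)}{5} = \frac{1}{5} \left(-37275\right) = -7455$)
$\frac{3204600}{4042785} + \frac{\left(h + 765380\right) + 833569}{158233} = \frac{3204600}{4042785} + \frac{\left(-7455 + 765380\right) + 833569}{158233} = 3204600 \cdot \frac{1}{4042785} + \left(757925 + 833569\right) \frac{1}{158233} = \frac{213640}{269519} + 1591494 \cdot \frac{1}{158233} = \frac{213640}{269519} + \frac{1591494}{158233} = \frac{462742769506}{42646799927}$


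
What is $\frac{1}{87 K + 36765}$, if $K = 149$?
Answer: $\frac{1}{49728} \approx 2.0109 \cdot 10^{-5}$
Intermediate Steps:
$\frac{1}{87 K + 36765} = \frac{1}{87 \cdot 149 + 36765} = \frac{1}{12963 + 36765} = \frac{1}{49728}$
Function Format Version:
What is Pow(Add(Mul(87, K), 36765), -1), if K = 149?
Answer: Rational(1, 49728) ≈ 2.0109e-5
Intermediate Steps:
Pow(Add(Mul(87, K), 36765), -1) = Pow(Add(Mul(87, 149), 36765), -1) = Pow(Add(12963, 36765), -1) = Pow(49728, -1) = Rational(1, 49728)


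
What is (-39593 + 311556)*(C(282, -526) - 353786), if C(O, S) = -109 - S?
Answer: -96103293347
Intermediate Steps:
(-39593 + 311556)*(C(282, -526) - 353786) = (-39593 + 311556)*((-109 - 1*(-526)) - 353786) = 271963*((-109 + 526) - 353786) = 271963*(417 - 353786) = 271963*(-353369) = -96103293347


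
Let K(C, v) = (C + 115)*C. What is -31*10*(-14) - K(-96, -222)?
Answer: 6164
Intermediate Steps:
K(C, v) = C*(115 + C) (K(C, v) = (115 + C)*C = C*(115 + C))
-31*10*(-14) - K(-96, -222) = -31*10*(-14) - (-96)*(115 - 96) = -310*(-14) - (-96)*19 = 4340 - 1*(-1824) = 4340 + 1824 = 6164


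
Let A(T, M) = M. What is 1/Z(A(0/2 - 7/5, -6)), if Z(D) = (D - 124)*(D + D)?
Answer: 1/1560 ≈ 0.00064103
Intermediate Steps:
Z(D) = 2*D*(-124 + D) (Z(D) = (-124 + D)*(2*D) = 2*D*(-124 + D))
1/Z(A(0/2 - 7/5, -6)) = 1/(2*(-6)*(-124 - 6)) = 1/(2*(-6)*(-130)) = 1/1560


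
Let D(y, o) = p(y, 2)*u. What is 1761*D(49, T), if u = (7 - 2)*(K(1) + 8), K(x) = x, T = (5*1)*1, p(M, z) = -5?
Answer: -396225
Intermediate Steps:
T = 5 (T = 5*1 = 5)
u = 45 (u = (7 - 2)*(1 + 8) = 5*9 = 45)
D(y, o) = -225 (D(y, o) = -5*45 = -225)
1761*D(49, T) = 1761*(-225) = -396225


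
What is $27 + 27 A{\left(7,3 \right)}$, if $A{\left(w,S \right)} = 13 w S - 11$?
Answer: $7101$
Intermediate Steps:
$A{\left(w,S \right)} = -11 + 13 S w$ ($A{\left(w,S \right)} = 13 S w - 11 = -11 + 13 S w$)
$27 + 27 A{\left(7,3 \right)} = 27 + 27 \left(-11 + 13 \cdot 3 \cdot 7\right) = 27 + 27 \left(-11 + 273\right) = 27 + 27 \cdot 262 = 27 + 7074 = 7101$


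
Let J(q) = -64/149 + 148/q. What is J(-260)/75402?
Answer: -9673/730268370 ≈ -1.3246e-5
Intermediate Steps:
J(q) = -64/149 + 148/q (J(q) = -64*1/149 + 148/q = -64/149 + 148/q)
J(-260)/75402 = (-64/149 + 148/(-260))/75402 = (-64/149 + 148*(-1/260))*(1/75402) = (-64/149 - 37/65)*(1/75402) = -9673/9685*1/75402 = -9673/730268370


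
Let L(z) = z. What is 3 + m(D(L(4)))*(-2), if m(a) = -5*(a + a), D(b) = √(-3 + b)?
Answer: 23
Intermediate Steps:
m(a) = -10*a
3 + m(D(L(4)))*(-2) = 3 - 10*√(-3 + 4)*(-2) = 3 - 10*√1*(-2) = 3 - 10*1*(-2) = 3 - 10*(-2) = 3 + 20 = 23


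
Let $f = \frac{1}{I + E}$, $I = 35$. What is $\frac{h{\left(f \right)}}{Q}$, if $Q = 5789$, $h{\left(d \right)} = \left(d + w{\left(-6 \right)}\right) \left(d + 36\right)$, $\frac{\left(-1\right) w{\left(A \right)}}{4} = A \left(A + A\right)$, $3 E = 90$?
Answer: $- \frac{43821179}{24458525} \approx -1.7917$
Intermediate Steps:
$E = 30$ ($E = \frac{1}{3} \cdot 90 = 30$)
$f = \frac{1}{65}$ ($f = \frac{1}{35 + 30} = \frac{1}{65} \approx 0.015385$)
$w{\left(A \right)} = - 8 A^{2}$ ($w{\left(A \right)} = - 4 A \left(A + A\right) = - 4 A 2 A = - 4 \cdot 2 A^{2} = - 8 A^{2}$)
$h{\left(d \right)} = \left(-288 + d\right) \left(36 + d\right)$ ($h{\left(d \right)} = \left(d - 8 \left(-6\right)^{2}\right) \left(d + 36\right) = \left(d - 288\right) \left(36 + d\right) = \left(-288 + d\right) \left(36 + d\right)$)
$\frac{h{\left(f \right)}}{Q} = \frac{-10368 + \left(\frac{1}{65}\right)^{2} - \frac{252}{65}}{5789} = \left(-10368 + \frac{1}{4225} - \frac{252}{65}\right) \frac{1}{5789} = \left(- \frac{43821179}{4225}\right) \frac{1}{5789} = - \frac{43821179}{24458525}$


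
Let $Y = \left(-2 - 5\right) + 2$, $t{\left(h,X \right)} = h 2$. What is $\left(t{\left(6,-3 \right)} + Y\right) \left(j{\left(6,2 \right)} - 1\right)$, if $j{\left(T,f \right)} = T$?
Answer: $35$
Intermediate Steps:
$t{\left(h,X \right)} = 2 h$
$Y = -5$ ($Y = -7 + 2 = -5$)
$\left(t{\left(6,-3 \right)} + Y\right) \left(j{\left(6,2 \right)} - 1\right) = \left(2 \cdot 6 - 5\right) \left(6 - 1\right) = \left(12 - 5\right) \left(6 - 1\right) = 7 \cdot 5 = 35$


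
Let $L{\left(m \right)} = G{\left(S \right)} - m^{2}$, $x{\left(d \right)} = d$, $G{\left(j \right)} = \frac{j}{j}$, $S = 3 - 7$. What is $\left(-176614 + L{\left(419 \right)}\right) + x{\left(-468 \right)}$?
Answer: $-352642$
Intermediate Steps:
$S = -4$ ($S = 3 - 7 = -4$)
$G{\left(j \right)} = 1$
$L{\left(m \right)} = 1 - m^{2}$
$\left(-176614 + L{\left(419 \right)}\right) + x{\left(-468 \right)} = \left(-176614 + \left(1 - 419^{2}\right)\right) - 468 = \left(-176614 + \left(1 - 175561\right)\right) - 468 = \left(-176614 - 175560\right) - 468 = -352174 - 468 = -352642$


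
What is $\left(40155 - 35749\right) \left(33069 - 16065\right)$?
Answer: $74919624$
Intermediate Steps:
$\left(40155 - 35749\right) \left(33069 - 16065\right) = 4406 \cdot 17004 = 74919624$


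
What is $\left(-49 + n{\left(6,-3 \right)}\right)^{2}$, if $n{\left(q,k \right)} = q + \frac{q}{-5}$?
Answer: $\frac{48841}{25} \approx 1953.6$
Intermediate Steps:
$n{\left(q,k \right)} = \frac{4 q}{5}$ ($n{\left(q,k \right)} = q + q \left(- \frac{1}{5}\right) = q - \frac{q}{5} = \frac{4 q}{5}$)
$\left(-49 + n{\left(6,-3 \right)}\right)^{2} = \left(-49 + \frac{4}{5} \cdot 6\right)^{2} = \left(-49 + \frac{24}{5}\right)^{2} = \left(- \frac{221}{5}\right)^{2} = \frac{48841}{25}$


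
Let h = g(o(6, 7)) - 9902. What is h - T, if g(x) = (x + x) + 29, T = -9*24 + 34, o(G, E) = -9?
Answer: -9709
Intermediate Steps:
T = -182 (T = -216 + 34 = -182)
g(x) = 29 + 2*x (g(x) = 2*x + 29 = 29 + 2*x)
h = -9891 (h = (29 + 2*(-9)) - 9902 = (29 - 18) - 9902 = 11 - 9902 = -9891)
h - T = -9891 - 1*(-182) = -9891 + 182 = -9709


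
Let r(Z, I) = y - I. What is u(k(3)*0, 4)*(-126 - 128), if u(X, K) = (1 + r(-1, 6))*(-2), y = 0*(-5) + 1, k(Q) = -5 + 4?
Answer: -2032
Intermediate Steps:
k(Q) = -1
y = 1 (y = 0 + 1 = 1)
r(Z, I) = 1 - I
u(X, K) = 8 (u(X, K) = (1 + (1 - 1*6))*(-2) = (1 + (1 - 6))*(-2) = (1 - 5)*(-2) = -4*(-2) = 8)
u(k(3)*0, 4)*(-126 - 128) = 8*(-126 - 128) = 8*(-254) = -2032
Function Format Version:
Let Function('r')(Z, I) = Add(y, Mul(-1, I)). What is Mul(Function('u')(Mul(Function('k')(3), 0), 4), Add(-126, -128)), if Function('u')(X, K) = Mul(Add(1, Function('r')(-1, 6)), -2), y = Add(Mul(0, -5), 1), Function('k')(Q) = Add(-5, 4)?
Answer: -2032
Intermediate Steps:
Function('k')(Q) = -1
y = 1 (y = Add(0, 1) = 1)
Function('r')(Z, I) = Add(1, Mul(-1, I))
Function('u')(X, K) = 8 (Function('u')(X, K) = Mul(Add(1, Add(1, Mul(-1, 6))), -2) = Mul(Add(1, Add(1, -6)), -2) = Mul(Add(1, -5), -2) = Mul(-4, -2) = 8)
Mul(Function('u')(Mul(Function('k')(3), 0), 4), Add(-126, -128)) = Mul(8, Add(-126, -128)) = Mul(8, -254) = -2032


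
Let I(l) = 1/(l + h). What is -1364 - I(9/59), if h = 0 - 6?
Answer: -470521/345 ≈ -1363.8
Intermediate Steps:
h = -6
I(l) = 1/(-6 + l) (I(l) = 1/(l - 6) = 1/(-6 + l))
-1364 - I(9/59) = -1364 - 1/(-6 + 9/59) = -1364 - 1/(-345/59) = -1364 - 1*(-59/345) = -1364 + 59/345 = -470521/345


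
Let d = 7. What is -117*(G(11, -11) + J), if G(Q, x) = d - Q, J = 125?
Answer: -14157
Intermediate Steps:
G(Q, x) = 7 - Q
-117*(G(11, -11) + J) = -117*((7 - 1*11) + 125) = -117*((7 - 11) + 125) = -117*(-4 + 125) = -117*121 = -14157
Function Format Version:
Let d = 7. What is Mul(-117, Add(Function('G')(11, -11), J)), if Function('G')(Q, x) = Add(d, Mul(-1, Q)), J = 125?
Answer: -14157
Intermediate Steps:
Function('G')(Q, x) = Add(7, Mul(-1, Q))
Mul(-117, Add(Function('G')(11, -11), J)) = Mul(-117, Add(Add(7, Mul(-1, 11)), 125)) = Mul(-117, Add(Add(7, -11), 125)) = Mul(-117, Add(-4, 125)) = Mul(-117, 121) = -14157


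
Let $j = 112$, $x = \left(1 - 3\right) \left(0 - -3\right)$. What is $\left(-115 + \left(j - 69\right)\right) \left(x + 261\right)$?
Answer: $-18360$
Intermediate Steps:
$x = -6$ ($x = - 2 \left(0 + 3\right) = \left(-2\right) 3 = -6$)
$\left(-115 + \left(j - 69\right)\right) \left(x + 261\right) = \left(-115 + \left(112 - 69\right)\right) \left(-6 + 261\right) = \left(-115 + 43\right) 255 = \left(-72\right) 255 = -18360$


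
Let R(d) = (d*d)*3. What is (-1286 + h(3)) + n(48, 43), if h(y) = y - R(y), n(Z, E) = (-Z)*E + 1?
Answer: -3373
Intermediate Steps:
R(d) = 3*d² (R(d) = d²*3 = 3*d²)
n(Z, E) = 1 - E*Z (n(Z, E) = -E*Z + 1 = 1 - E*Z)
h(y) = y - 3*y²
(-1286 + h(3)) + n(48, 43) = (-1286 + 3*(1 - 3*3)) + (1 - 1*43*48) = (-1286 + 3*(1 - 9)) + (1 - 2064) = (-1286 + 3*(-8)) - 2063 = (-1286 - 24) - 2063 = -1310 - 2063 = -3373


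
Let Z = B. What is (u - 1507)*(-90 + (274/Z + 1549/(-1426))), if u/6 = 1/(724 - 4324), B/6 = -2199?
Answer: 154993269914419/1128878640 ≈ 1.3730e+5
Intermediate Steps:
B = -13194 (B = 6*(-2199) = -13194)
Z = -13194
u = -1/600 (u = 6/(724 - 4324) = 6/(-3600) = 6*(-1/3600) = -1/600 ≈ -0.0016667)
(u - 1507)*(-90 + (274/Z + 1549/(-1426))) = (-1/600 - 1507)*(-90 + (274/(-13194) + 1549/(-1426))) = -904201*(-90 + (274*(-1/13194) + 1549*(-1/1426)))/600 = -904201*(-90 + (-137/6597 - 1549/1426))/600 = -904201*(-90 - 10414115/9407322)/600 = -904201/600*(-857073095/9407322) = 154993269914419/1128878640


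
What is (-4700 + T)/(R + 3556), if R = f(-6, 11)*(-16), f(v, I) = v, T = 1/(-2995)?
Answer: -14076501/10937740 ≈ -1.2870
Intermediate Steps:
T = -1/2995 ≈ -0.00033389
R = 96 (R = -6*(-16) = 96)
(-4700 + T)/(R + 3556) = (-4700 - 1/2995)/(96 + 3556) = -14076501/2995/3652 = -14076501/2995*1/3652 = -14076501/10937740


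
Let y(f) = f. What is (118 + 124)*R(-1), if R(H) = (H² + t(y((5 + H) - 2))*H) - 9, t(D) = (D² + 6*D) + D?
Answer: -6292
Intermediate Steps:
t(D) = D² + 7*D
R(H) = -9 + H² + H*(3 + H)*(10 + H) (R(H) = (H² + (((5 + H) - 2)*(7 + ((5 + H) - 2)))*H) - 9 = (H² + ((3 + H)*(7 + (3 + H)))*H) - 9 = (H² + ((3 + H)*(10 + H))*H) - 9 = (H² + H*(3 + H)*(10 + H)) - 9 = -9 + H² + H*(3 + H)*(10 + H))
(118 + 124)*R(-1) = (118 + 124)*(-9 + (-1)² - (3 - 1)*(10 - 1)) = 242*(-9 + 1 - 1*2*9) = 242*(-9 + 1 - 18) = 242*(-26) = -6292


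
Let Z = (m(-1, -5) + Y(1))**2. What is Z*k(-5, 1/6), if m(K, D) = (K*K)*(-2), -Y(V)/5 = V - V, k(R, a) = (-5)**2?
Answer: 100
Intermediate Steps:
k(R, a) = 25
Y(V) = 0 (Y(V) = -5*(V - V) = -5*0 = 0)
m(K, D) = -2*K**2 (m(K, D) = K**2*(-2) = -2*K**2)
Z = 4 (Z = (-2*(-1)**2 + 0)**2 = (-2*1 + 0)**2 = (-2 + 0)**2 = (-2)**2 = 4)
Z*k(-5, 1/6) = 4*25 = 100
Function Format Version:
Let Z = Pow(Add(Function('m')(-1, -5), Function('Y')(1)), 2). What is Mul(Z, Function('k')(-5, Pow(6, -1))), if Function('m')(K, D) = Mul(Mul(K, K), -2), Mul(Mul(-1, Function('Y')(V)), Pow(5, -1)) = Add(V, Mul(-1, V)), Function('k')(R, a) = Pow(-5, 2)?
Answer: 100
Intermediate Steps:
Function('k')(R, a) = 25
Function('Y')(V) = 0 (Function('Y')(V) = Mul(-5, Add(V, Mul(-1, V))) = Mul(-5, 0) = 0)
Function('m')(K, D) = Mul(-2, Pow(K, 2)) (Function('m')(K, D) = Mul(Pow(K, 2), -2) = Mul(-2, Pow(K, 2)))
Z = 4 (Z = Pow(Add(Mul(-2, Pow(-1, 2)), 0), 2) = Pow(Add(Mul(-2, 1), 0), 2) = Pow(Add(-2, 0), 2) = Pow(-2, 2) = 4)
Mul(Z, Function('k')(-5, Pow(6, -1))) = Mul(4, 25) = 100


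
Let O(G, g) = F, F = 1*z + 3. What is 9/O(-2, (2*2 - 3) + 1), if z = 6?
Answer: 1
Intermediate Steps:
F = 9 (F = 1*6 + 3 = 6 + 3 = 9)
O(G, g) = 9
9/O(-2, (2*2 - 3) + 1) = 9/9 = (⅑)*9 = 1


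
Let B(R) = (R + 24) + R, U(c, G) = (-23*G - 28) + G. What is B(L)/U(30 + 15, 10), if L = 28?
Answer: -10/31 ≈ -0.32258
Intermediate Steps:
U(c, G) = -28 - 22*G (U(c, G) = (-28 - 23*G) + G = -28 - 22*G)
B(R) = 24 + 2*R (B(R) = (24 + R) + R = 24 + 2*R)
B(L)/U(30 + 15, 10) = (24 + 2*28)/(-28 - 22*10) = (24 + 56)/(-28 - 220) = 80/(-248) = 80*(-1/248) = -10/31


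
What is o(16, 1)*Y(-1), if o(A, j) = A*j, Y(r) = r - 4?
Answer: -80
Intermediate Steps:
Y(r) = -4 + r
o(16, 1)*Y(-1) = (16*1)*(-4 - 1) = 16*(-5) = -80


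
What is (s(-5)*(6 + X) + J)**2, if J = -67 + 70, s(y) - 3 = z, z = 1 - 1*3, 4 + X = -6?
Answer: 1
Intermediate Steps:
X = -10 (X = -4 - 6 = -10)
z = -2 (z = 1 - 3 = -2)
s(y) = 1 (s(y) = 3 - 2 = 1)
J = 3
(s(-5)*(6 + X) + J)**2 = (1*(6 - 10) + 3)**2 = (1*(-4) + 3)**2 = (-4 + 3)**2 = (-1)**2 = 1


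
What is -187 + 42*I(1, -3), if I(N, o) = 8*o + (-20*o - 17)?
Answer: 611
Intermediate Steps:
I(N, o) = -17 - 12*o (I(N, o) = 8*o + (-17 - 20*o) = -17 - 12*o)
-187 + 42*I(1, -3) = -187 + 42*(-17 - 12*(-3)) = -187 + 42*(-17 + 36) = -187 + 42*19 = -187 + 798 = 611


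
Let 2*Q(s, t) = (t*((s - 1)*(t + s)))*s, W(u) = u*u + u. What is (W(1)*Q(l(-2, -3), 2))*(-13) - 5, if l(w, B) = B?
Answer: 307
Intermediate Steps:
W(u) = u + u² (W(u) = u² + u = u + u²)
Q(s, t) = s*t*(-1 + s)*(s + t)/2 (Q(s, t) = ((t*((s - 1)*(t + s)))*s)/2 = ((t*((-1 + s)*(s + t)))*s)/2 = ((t*(-1 + s)*(s + t))*s)/2 = (s*t*(-1 + s)*(s + t))/2 = s*t*(-1 + s)*(s + t)/2)
(W(1)*Q(l(-2, -3), 2))*(-13) - 5 = ((1*(1 + 1))*((½)*(-3)*2*((-3)² - 1*(-3) - 1*2 - 3*2)))*(-13) - 5 = ((1*2)*((½)*(-3)*2*(9 + 3 - 2 - 6)))*(-13) - 5 = (2*((½)*(-3)*2*4))*(-13) - 5 = (2*(-12))*(-13) - 5 = -24*(-13) - 5 = 312 - 5 = 307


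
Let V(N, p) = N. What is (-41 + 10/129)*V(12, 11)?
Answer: -21116/43 ≈ -491.07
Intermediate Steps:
(-41 + 10/129)*V(12, 11) = (-41 + 10/129)*12 = -5279/129*12 = -21116/43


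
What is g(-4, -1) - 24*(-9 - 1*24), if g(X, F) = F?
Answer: 791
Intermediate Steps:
g(-4, -1) - 24*(-9 - 1*24) = -1 - 24*(-9 - 1*24) = -1 - 24*(-9 - 24) = -1 - 24*(-33) = -1 + 792 = 791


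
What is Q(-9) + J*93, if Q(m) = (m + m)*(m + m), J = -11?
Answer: -699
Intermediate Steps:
Q(m) = 4*m**2 (Q(m) = (2*m)*(2*m) = 4*m**2)
Q(-9) + J*93 = 4*(-9)**2 - 11*93 = 4*81 - 1023 = 324 - 1023 = -699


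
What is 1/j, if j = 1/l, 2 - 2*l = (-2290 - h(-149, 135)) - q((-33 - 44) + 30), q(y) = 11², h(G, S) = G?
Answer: 1132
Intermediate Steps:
q(y) = 121
l = 1132 (l = 1 - ((-2290 - 1*(-149)) - 1*121)/2 = 1 - ((-2290 + 149) - 121)/2 = 1 - (-2141 - 121)/2 = 1 - ½*(-2262) = 1 + 1131 = 1132)
j = 1/1132 ≈ 0.00088339
1/j = 1/(1/1132) = 1132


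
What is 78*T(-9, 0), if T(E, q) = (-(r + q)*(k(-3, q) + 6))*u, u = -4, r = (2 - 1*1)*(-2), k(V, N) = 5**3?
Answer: -81744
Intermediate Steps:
k(V, N) = 125
r = -2 (r = (2 - 1)*(-2) = 1*(-2) = -2)
T(E, q) = -1048 + 524*q (T(E, q) = -(-2 + q)*(125 + 6)*(-4) = -(-2 + q)*131*(-4) = -(-262 + 131*q)*(-4) = (262 - 131*q)*(-4) = -1048 + 524*q)
78*T(-9, 0) = 78*(-1048 + 524*0) = 78*(-1048 + 0) = 78*(-1048) = -81744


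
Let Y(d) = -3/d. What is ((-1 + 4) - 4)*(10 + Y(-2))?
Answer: -23/2 ≈ -11.500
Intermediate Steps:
((-1 + 4) - 4)*(10 + Y(-2)) = ((-1 + 4) - 4)*(10 - 3/(-2)) = (3 - 4)*(10 - 3*(-½)) = -(10 + 3/2) = -1*23/2 = -23/2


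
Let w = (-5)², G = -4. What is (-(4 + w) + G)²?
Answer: 1089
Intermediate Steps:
w = 25
(-(4 + w) + G)² = (-(4 + 25) - 4)² = (-1*29 - 4)² = (-29 - 4)² = (-33)² = 1089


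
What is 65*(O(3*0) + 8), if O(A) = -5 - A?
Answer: 195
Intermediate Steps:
65*(O(3*0) + 8) = 65*((-5 - 3*0) + 8) = 65*((-5 - 1*0) + 8) = 65*((-5 + 0) + 8) = 65*(-5 + 8) = 65*3 = 195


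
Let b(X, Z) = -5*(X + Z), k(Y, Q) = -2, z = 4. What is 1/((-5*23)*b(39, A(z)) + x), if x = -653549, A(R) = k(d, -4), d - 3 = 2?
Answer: -1/632274 ≈ -1.5816e-6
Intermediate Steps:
d = 5 (d = 3 + 2 = 5)
A(R) = -2
b(X, Z) = -5*X - 5*Z
1/((-5*23)*b(39, A(z)) + x) = 1/((-5*23)*(-5*39 - 5*(-2)) - 653549) = 1/(-115*(-195 + 10) - 653549) = 1/(-115*(-185) - 653549) = 1/(21275 - 653549) = 1/(-632274) = -1/632274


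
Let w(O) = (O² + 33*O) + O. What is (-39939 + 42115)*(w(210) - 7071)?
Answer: 96111744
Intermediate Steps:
w(O) = O² + 34*O
(-39939 + 42115)*(w(210) - 7071) = (-39939 + 42115)*(210*(34 + 210) - 7071) = 2176*(210*244 - 7071) = 2176*(51240 - 7071) = 2176*44169 = 96111744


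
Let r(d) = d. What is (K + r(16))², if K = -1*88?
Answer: 5184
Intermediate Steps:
K = -88
(K + r(16))² = (-88 + 16)² = (-72)² = 5184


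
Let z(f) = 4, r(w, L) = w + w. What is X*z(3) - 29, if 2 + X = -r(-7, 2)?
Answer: 19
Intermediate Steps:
r(w, L) = 2*w
X = 12 (X = -2 - 2*(-7) = -2 - 1*(-14) = -2 + 14 = 12)
X*z(3) - 29 = 12*4 - 29 = 48 - 29 = 19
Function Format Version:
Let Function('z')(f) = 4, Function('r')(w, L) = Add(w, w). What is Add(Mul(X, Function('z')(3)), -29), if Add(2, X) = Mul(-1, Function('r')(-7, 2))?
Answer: 19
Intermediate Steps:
Function('r')(w, L) = Mul(2, w)
X = 12 (X = Add(-2, Mul(-1, Mul(2, -7))) = Add(-2, Mul(-1, -14)) = Add(-2, 14) = 12)
Add(Mul(X, Function('z')(3)), -29) = Add(Mul(12, 4), -29) = Add(48, -29) = 19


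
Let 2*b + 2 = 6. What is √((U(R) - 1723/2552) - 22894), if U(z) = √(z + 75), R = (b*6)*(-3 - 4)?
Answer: √(-37276560618 + 4884528*I)/1276 ≈ 0.0099134 + 151.31*I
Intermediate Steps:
b = 2 (b = -1 + (½)*6 = -1 + 3 = 2)
R = -84 (R = (2*6)*(-3 - 4) = 12*(-7) = -84)
U(z) = √(75 + z)
√((U(R) - 1723/2552) - 22894) = √((√(75 - 84) - 1723/2552) - 22894) = √((√(-9) - 1723/2552) - 22894) = √((3*I - 1*1723/2552) - 22894) = √((3*I - 1723/2552) - 22894) = √((-1723/2552 + 3*I) - 22894) = √(-58427211/2552 + 3*I)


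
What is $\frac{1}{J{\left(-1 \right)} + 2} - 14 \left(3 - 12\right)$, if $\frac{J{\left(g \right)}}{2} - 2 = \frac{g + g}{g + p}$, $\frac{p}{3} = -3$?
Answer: $\frac{4037}{32} \approx 126.16$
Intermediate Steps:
$p = -9$ ($p = 3 \left(-3\right) = -9$)
$J{\left(g \right)} = 4 + \frac{4 g}{-9 + g}$ ($J{\left(g \right)} = 4 + 2 \frac{g + g}{g - 9} = 4 + 2 \frac{2 g}{-9 + g} = 4 + \frac{4 g}{-9 + g}$)
$\frac{1}{J{\left(-1 \right)} + 2} - 14 \left(3 - 12\right) = \frac{1}{\frac{4 \left(-9 + 2 \left(-1\right)\right)}{-9 - 1} + 2} - 14 \left(3 - 12\right) = \frac{1}{\frac{4 \left(-9 - 2\right)}{-10} + 2} - 14 \left(3 - 12\right) = \frac{1}{4 \left(- \frac{1}{10}\right) \left(-11\right) + 2} - -126 = \frac{1}{\frac{22}{5} + 2} + 126 = \frac{1}{\frac{32}{5}} + 126 = \frac{5}{32} + 126 = \frac{4037}{32}$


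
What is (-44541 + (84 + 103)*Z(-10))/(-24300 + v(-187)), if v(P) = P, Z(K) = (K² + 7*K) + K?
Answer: 40801/24487 ≈ 1.6662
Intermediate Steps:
Z(K) = K² + 8*K
(-44541 + (84 + 103)*Z(-10))/(-24300 + v(-187)) = (-44541 + (84 + 103)*(-10*(8 - 10)))/(-24300 - 187) = (-44541 + 187*(-10*(-2)))/(-24487) = (-44541 + 187*20)*(-1/24487) = (-44541 + 3740)*(-1/24487) = -40801*(-1/24487) = 40801/24487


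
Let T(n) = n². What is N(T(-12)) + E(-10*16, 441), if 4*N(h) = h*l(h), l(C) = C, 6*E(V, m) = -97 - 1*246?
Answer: 30761/6 ≈ 5126.8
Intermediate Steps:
E(V, m) = -343/6 (E(V, m) = (-97 - 1*246)/6 = (-97 - 246)/6 = (⅙)*(-343) = -343/6)
N(h) = h²/4 (N(h) = (h*h)/4 = h²/4)
N(T(-12)) + E(-10*16, 441) = ((-12)²)²/4 - 343/6 = (¼)*144² - 343/6 = (¼)*20736 - 343/6 = 5184 - 343/6 = 30761/6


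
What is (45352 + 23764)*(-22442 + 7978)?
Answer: -999693824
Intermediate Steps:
(45352 + 23764)*(-22442 + 7978) = 69116*(-14464) = -999693824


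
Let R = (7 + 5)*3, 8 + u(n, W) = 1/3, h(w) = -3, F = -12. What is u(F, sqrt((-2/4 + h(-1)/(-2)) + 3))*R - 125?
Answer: -401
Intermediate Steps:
u(n, W) = -23/3 (u(n, W) = -8 + 1/3 = -23/3)
R = 36 (R = 12*3 = 36)
u(F, sqrt((-2/4 + h(-1)/(-2)) + 3))*R - 125 = -23/3*36 - 125 = -276 - 125 = -401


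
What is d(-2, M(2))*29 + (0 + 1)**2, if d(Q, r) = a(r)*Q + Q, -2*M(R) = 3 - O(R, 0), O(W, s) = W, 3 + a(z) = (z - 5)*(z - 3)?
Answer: -1999/2 ≈ -999.50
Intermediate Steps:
a(z) = -3 + (-5 + z)*(-3 + z) (a(z) = -3 + (z - 5)*(z - 3) = -3 + (-5 + z)*(-3 + z))
M(R) = -3/2 + R/2 (M(R) = -(3 - R)/2 = -3/2 + R/2)
d(Q, r) = Q + Q*(12 + r**2 - 8*r) (d(Q, r) = (12 + r**2 - 8*r)*Q + Q = Q*(12 + r**2 - 8*r) + Q = Q + Q*(12 + r**2 - 8*r))
d(-2, M(2))*29 + (0 + 1)**2 = -2*(13 + (-3/2 + (1/2)*2)**2 - 8*(-3/2 + (1/2)*2))*29 + (0 + 1)**2 = -2*(13 + (-3/2 + 1)**2 - 8*(-3/2 + 1))*29 + 1**2 = -2*(13 + (-1/2)**2 - 8*(-1/2))*29 + 1 = -2*(13 + 1/4 + 4)*29 + 1 = -2*69/4*29 + 1 = -69/2*29 + 1 = -2001/2 + 1 = -1999/2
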